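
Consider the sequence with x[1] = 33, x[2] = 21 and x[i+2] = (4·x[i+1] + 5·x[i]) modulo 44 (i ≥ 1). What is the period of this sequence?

10

Computing terms: x[1] = 33, x[2] = 21, x[3] = 29, x[4] = 1, x[5] = 17, x[6] = 29, x[7] = 25, x[8] = 25, x[9] = 5, x[10] = 13, x[11] = 33, x[12] = 21.
Since (x[11], x[12]) = (x[1], x[2]) = (33, 21) (two consecutive terms determine the rest), the sequence is periodic with period 10.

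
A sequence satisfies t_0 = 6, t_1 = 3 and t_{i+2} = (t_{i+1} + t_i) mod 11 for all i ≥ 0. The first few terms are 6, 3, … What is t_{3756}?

10

Computing terms: t_0 = 6; t_1 = 3; t_2 = 9; t_3 = 1; t_4 = 10; t_5 = 0; t_6 = 10; t_7 = 10; t_8 = 9; t_9 = 8; t_{10} = 6; t_{11} = 3.
Since (t_{10}, t_{11}) = (t_0, t_1) = (6, 3) (two consecutive terms determine the rest), the sequence is periodic with period 10.
(3756 - 0) mod 10 = 6, so t_{3756} = t_6 = 10.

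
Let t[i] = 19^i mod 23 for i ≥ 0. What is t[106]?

Listing terms: t[0] = 1, t[1] = 19, t[2] = 16, t[3] = 5, t[4] = 3, t[5] = 11, t[6] = 2, t[7] = 15, t[8] = 9, t[9] = 10, t[10] = 6, t[11] = 22, t[12] = 4, t[13] = 7, t[14] = 18, t[15] = 20, t[16] = 12, t[17] = 21, t[18] = 8, t[19] = 14, t[20] = 13, t[21] = 17, t[22] = 1.
The sequence repeats with period 22.
(106 - 0) mod 22 = 18, so t[106] = t[18] = 8.

8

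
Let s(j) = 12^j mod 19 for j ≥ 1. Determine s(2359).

12

Computing terms: s(1) = 12,  s(2) = 11,  s(3) = 18,  s(4) = 7,  s(5) = 8,  s(6) = 1,  s(7) = 12.
The sequence repeats with period 6.
(2359 - 1) mod 6 = 0, so s(2359) = s(1) = 12.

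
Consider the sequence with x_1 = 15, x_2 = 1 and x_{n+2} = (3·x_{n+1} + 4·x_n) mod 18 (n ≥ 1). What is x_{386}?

We have x_1 = 15,  x_2 = 1,  x_3 = 9,  x_4 = 13,  x_5 = 3,  x_6 = 7,  x_7 = 15,  x_8 = 1.
Since (x_7, x_8) = (x_1, x_2) = (15, 1) (two consecutive terms determine the rest), the sequence is periodic with period 6.
(386 - 1) mod 6 = 1, so x_{386} = x_2 = 1.

1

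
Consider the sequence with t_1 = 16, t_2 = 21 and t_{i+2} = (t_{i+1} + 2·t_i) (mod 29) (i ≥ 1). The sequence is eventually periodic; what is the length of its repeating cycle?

Computing terms: t_1 = 16, t_2 = 21, t_3 = 24, t_4 = 8, t_5 = 27, t_6 = 14, t_7 = 10, t_8 = 9, t_9 = 0, t_{10} = 18, t_{11} = 18, t_{12} = 25, t_{13} = 3, t_{14} = 24, t_{15} = 1, t_{16} = 20, t_{17} = 22, t_{18} = 4, t_{19} = 19, t_{20} = 27, t_{21} = 7, t_{22} = 3, t_{23} = 17, t_{24} = 23, t_{25} = 28, t_{26} = 16, t_{27} = 14, t_{28} = 17, t_{29} = 16, t_{30} = 21.
Since (t_{29}, t_{30}) = (t_1, t_2) = (16, 21) (two consecutive terms determine the rest), the sequence is periodic with period 28.

28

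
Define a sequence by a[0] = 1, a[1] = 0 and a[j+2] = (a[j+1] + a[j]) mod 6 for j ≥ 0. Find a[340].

Listing terms: a[0] = 1; a[1] = 0; a[2] = 1; a[3] = 1; a[4] = 2; a[5] = 3; a[6] = 5; a[7] = 2; a[8] = 1; a[9] = 3; a[10] = 4; a[11] = 1; a[12] = 5; a[13] = 0; a[14] = 5; a[15] = 5; a[16] = 4; a[17] = 3; a[18] = 1; a[19] = 4; a[20] = 5; a[21] = 3; a[22] = 2; a[23] = 5; a[24] = 1; a[25] = 0.
Since (a[24], a[25]) = (a[0], a[1]) = (1, 0) (two consecutive terms determine the rest), the sequence is periodic with period 24.
(340 - 0) mod 24 = 4, so a[340] = a[4] = 2.

2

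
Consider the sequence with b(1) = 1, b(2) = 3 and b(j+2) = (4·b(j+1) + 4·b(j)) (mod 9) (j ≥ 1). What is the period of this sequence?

We have b(1) = 1, b(2) = 3, b(3) = 7, b(4) = 4, b(5) = 8, b(6) = 3, b(7) = 8, b(8) = 8, b(9) = 1, b(10) = 0, b(11) = 4, b(12) = 7, b(13) = 8, b(14) = 6, b(15) = 2, b(16) = 5, b(17) = 1, b(18) = 6, b(19) = 1, b(20) = 1, b(21) = 8, b(22) = 0, b(23) = 5, b(24) = 2, b(25) = 1, b(26) = 3.
The sequence repeats with period 24.

24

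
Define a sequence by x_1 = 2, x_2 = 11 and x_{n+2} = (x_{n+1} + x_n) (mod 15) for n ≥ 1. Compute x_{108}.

We have x_1 = 2; x_2 = 11; x_3 = 13; x_4 = 9; x_5 = 7; x_6 = 1; x_7 = 8; x_8 = 9; x_9 = 2; x_{10} = 11.
Since (x_9, x_{10}) = (x_1, x_2) = (2, 11) (two consecutive terms determine the rest), the sequence is periodic with period 8.
So x_{108} = x_{1 + ((108-1) mod 8)} = x_4 = 9.

9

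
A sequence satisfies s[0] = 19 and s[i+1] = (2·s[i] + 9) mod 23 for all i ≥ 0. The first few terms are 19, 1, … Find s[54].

5

Computing terms: s[0] = 19,  s[1] = 1,  s[2] = 11,  s[3] = 8,  s[4] = 2,  s[5] = 13,  s[6] = 12,  s[7] = 10,  s[8] = 6,  s[9] = 21,  s[10] = 5,  s[11] = 19.
The sequence repeats with period 11.
(54 - 0) mod 11 = 10, so s[54] = s[10] = 5.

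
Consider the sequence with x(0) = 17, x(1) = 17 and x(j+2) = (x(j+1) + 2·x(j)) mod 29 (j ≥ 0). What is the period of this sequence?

28

Listing terms: x(0) = 17, x(1) = 17, x(2) = 22, x(3) = 27, x(4) = 13, x(5) = 9, x(6) = 6, x(7) = 24, x(8) = 7, x(9) = 26, x(10) = 11, x(11) = 5, x(12) = 27, x(13) = 8, x(14) = 4, x(15) = 20, x(16) = 28, x(17) = 10, x(18) = 8, x(19) = 28, x(20) = 15, x(21) = 13, x(22) = 14, x(23) = 11, x(24) = 10, x(25) = 3, x(26) = 23, x(27) = 0, x(28) = 17, x(29) = 17.
The sequence repeats with period 28.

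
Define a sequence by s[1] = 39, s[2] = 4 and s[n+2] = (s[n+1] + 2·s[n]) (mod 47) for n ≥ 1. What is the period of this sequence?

46

s[1] = 39,  s[2] = 4,  s[3] = 35,  s[4] = 43,  s[5] = 19,  s[6] = 11,  s[7] = 2,  s[8] = 24,  s[9] = 28,  s[10] = 29,  s[11] = 38,  s[12] = 2,  s[13] = 31,  s[14] = 35,  s[15] = 3,  s[16] = 26,  s[17] = 32,  s[18] = 37,  s[19] = 7,  s[20] = 34,  s[21] = 1,  s[22] = 22,  s[23] = 24,  s[24] = 21,  s[25] = 22,  s[26] = 17,  s[27] = 14,  s[28] = 1,  s[29] = 29,  s[30] = 31,  s[31] = 42,  s[32] = 10,  s[33] = 0,  s[34] = 20,  s[35] = 20,  s[36] = 13,  s[37] = 6,  s[38] = 32,  s[39] = 44,  s[40] = 14,  s[41] = 8,  s[42] = 36,  s[43] = 5,  s[44] = 30,  s[45] = 40,  s[46] = 6,  s[47] = 39,  s[48] = 4.
Since (s[47], s[48]) = (s[1], s[2]) = (39, 4) (two consecutive terms determine the rest), the sequence is periodic with period 46.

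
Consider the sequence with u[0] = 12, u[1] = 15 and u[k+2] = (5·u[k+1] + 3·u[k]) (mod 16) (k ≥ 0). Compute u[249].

0

u[0] = 12, u[1] = 15, u[2] = 15, u[3] = 8, u[4] = 5, u[5] = 1, u[6] = 4, u[7] = 7, u[8] = 15, u[9] = 0, u[10] = 13, u[11] = 1, u[12] = 12, u[13] = 15.
The sequence repeats with period 12.
(249 - 0) mod 12 = 9, so u[249] = u[9] = 0.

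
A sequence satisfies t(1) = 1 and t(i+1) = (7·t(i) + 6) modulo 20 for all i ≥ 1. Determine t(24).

5

We have t(1) = 1,  t(2) = 13,  t(3) = 17,  t(4) = 5,  t(5) = 1.
Since t(5) = t(1) = 1, the sequence is periodic with period 4.
So t(24) = t(1 + ((24-1) mod 4)) = t(4) = 5.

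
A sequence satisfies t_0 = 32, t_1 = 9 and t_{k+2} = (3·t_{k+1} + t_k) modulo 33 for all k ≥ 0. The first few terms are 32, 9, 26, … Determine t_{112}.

32

We have t_0 = 32; t_1 = 9; t_2 = 26; t_3 = 21; t_4 = 23; t_5 = 24; t_6 = 29; t_7 = 12; t_8 = 32; t_9 = 9.
Since (t_8, t_9) = (t_0, t_1) = (32, 9) (two consecutive terms determine the rest), the sequence is periodic with period 8.
(112 - 0) mod 8 = 0, so t_{112} = t_0 = 32.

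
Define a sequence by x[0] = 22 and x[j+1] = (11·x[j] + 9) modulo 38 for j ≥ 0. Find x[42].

22

Listing terms: x[0] = 22, x[1] = 23, x[2] = 34, x[3] = 3, x[4] = 4, x[5] = 15, x[6] = 22.
The sequence repeats with period 6.
So x[42] = x[0 + ((42-0) mod 6)] = x[0] = 22.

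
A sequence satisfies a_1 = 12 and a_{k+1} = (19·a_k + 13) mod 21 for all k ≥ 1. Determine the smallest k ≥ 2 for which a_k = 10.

2

Computing terms: a_1 = 12, a_2 = 10, a_3 = 14, a_4 = 6, a_5 = 1, a_6 = 11, a_7 = 12.
Since a_7 = a_1 = 12, the sequence is periodic with period 6.
The value 10 first appears (with k ≥ 2) at a_2.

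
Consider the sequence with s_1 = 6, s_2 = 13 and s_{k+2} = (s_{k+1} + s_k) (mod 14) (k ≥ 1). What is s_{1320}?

7

Listing terms: s_1 = 6,  s_2 = 13,  s_3 = 5,  s_4 = 4,  s_5 = 9,  s_6 = 13,  s_7 = 8,  s_8 = 7,  s_9 = 1,  s_{10} = 8,  s_{11} = 9,  s_{12} = 3,  s_{13} = 12,  s_{14} = 1,  s_{15} = 13,  s_{16} = 0,  s_{17} = 13,  s_{18} = 13,  s_{19} = 12,  s_{20} = 11,  s_{21} = 9,  s_{22} = 6,  s_{23} = 1,  s_{24} = 7,  s_{25} = 8,  s_{26} = 1,  s_{27} = 9,  s_{28} = 10,  s_{29} = 5,  s_{30} = 1,  s_{31} = 6,  s_{32} = 7,  s_{33} = 13,  s_{34} = 6,  s_{35} = 5,  s_{36} = 11,  s_{37} = 2,  s_{38} = 13,  s_{39} = 1,  s_{40} = 0,  s_{41} = 1,  s_{42} = 1,  s_{43} = 2,  s_{44} = 3,  s_{45} = 5,  s_{46} = 8,  s_{47} = 13,  s_{48} = 7,  s_{49} = 6,  s_{50} = 13.
The sequence repeats with period 48.
(1320 - 1) mod 48 = 23, so s_{1320} = s_{24} = 7.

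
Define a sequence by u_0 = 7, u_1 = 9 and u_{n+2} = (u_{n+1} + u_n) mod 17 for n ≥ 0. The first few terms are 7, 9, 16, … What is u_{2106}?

Computing terms: u_0 = 7,  u_1 = 9,  u_2 = 16,  u_3 = 8,  u_4 = 7,  u_5 = 15,  u_6 = 5,  u_7 = 3,  u_8 = 8,  u_9 = 11,  u_{10} = 2,  u_{11} = 13,  u_{12} = 15,  u_{13} = 11,  u_{14} = 9,  u_{15} = 3,  u_{16} = 12,  u_{17} = 15,  u_{18} = 10,  u_{19} = 8,  u_{20} = 1,  u_{21} = 9,  u_{22} = 10,  u_{23} = 2,  u_{24} = 12,  u_{25} = 14,  u_{26} = 9,  u_{27} = 6,  u_{28} = 15,  u_{29} = 4,  u_{30} = 2,  u_{31} = 6,  u_{32} = 8,  u_{33} = 14,  u_{34} = 5,  u_{35} = 2,  u_{36} = 7,  u_{37} = 9.
Since (u_{36}, u_{37}) = (u_0, u_1) = (7, 9) (two consecutive terms determine the rest), the sequence is periodic with period 36.
So u_{2106} = u_{0 + ((2106-0) mod 36)} = u_{18} = 10.

10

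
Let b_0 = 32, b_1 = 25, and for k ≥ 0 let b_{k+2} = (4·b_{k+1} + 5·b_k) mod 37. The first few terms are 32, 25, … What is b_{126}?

13

Computing terms: b_0 = 32; b_1 = 25; b_2 = 1; b_3 = 18; b_4 = 3; b_5 = 28; b_6 = 16; b_7 = 19; b_8 = 8; b_9 = 16; b_{10} = 30; b_{11} = 15; b_{12} = 25; b_{13} = 27; b_{14} = 11; b_{15} = 31; b_{16} = 31; b_{17} = 20; b_{18} = 13; b_{19} = 4; b_{20} = 7; b_{21} = 11; b_{22} = 5; b_{23} = 1; b_{24} = 29; b_{25} = 10; b_{26} = 0; b_{27} = 13; b_{28} = 15; b_{29} = 14; b_{30} = 20; b_{31} = 2; b_{32} = 34; b_{33} = 35; b_{34} = 14; b_{35} = 9; b_{36} = 32; b_{37} = 25.
Since (b_{36}, b_{37}) = (b_0, b_1) = (32, 25) (two consecutive terms determine the rest), the sequence is periodic with period 36.
(126 - 0) mod 36 = 18, so b_{126} = b_{18} = 13.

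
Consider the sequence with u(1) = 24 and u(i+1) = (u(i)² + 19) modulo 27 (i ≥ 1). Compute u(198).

Computing terms: u(1) = 24,  u(2) = 1,  u(3) = 20,  u(4) = 14,  u(5) = 26,  u(6) = 20.
Since u(6) = u(3) = 20, the sequence is eventually periodic: after a pre-period of length 2 it cycles with period 3.
For i ≥ 3, u(i) depends only on (i - 3) mod 3. (198 - 3) mod 3 = 0, so u(198) = u(3) = 20.

20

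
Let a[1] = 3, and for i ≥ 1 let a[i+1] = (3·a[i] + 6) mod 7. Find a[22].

5

a[1] = 3, a[2] = 1, a[3] = 2, a[4] = 5, a[5] = 0, a[6] = 6, a[7] = 3.
Since a[7] = a[1] = 3, the sequence is periodic with period 6.
So a[22] = a[1 + ((22-1) mod 6)] = a[4] = 5.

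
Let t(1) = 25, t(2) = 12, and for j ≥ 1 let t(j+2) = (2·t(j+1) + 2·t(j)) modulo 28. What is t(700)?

24

Computing terms: t(1) = 25, t(2) = 12, t(3) = 18, t(4) = 4, t(5) = 16, t(6) = 12, t(7) = 0, t(8) = 24, t(9) = 20, t(10) = 4, t(11) = 20, t(12) = 20, t(13) = 24, t(14) = 4, t(15) = 0, t(16) = 8, t(17) = 16, t(18) = 20, t(19) = 16, t(20) = 16, t(21) = 8, t(22) = 20, t(23) = 0, t(24) = 12, t(25) = 24, t(26) = 16, t(27) = 24, t(28) = 24, t(29) = 12, t(30) = 16, t(31) = 0, t(32) = 4, t(33) = 8, t(34) = 24, t(35) = 8, t(36) = 8, t(37) = 4, t(38) = 24, t(39) = 0, t(40) = 20, t(41) = 12, t(42) = 8, t(43) = 12, t(44) = 12, t(45) = 20, t(46) = 8, t(47) = 0, t(48) = 16, t(49) = 4, t(50) = 12, t(51) = 4, t(52) = 4, t(53) = 16.
Since (t(52), t(53)) = (t(4), t(5)) = (4, 16) (two consecutive terms determine the rest), the sequence is eventually periodic: after a pre-period of length 3 it cycles with period 48.
For j ≥ 4, t(j) depends only on (j - 4) mod 48. (700 - 4) mod 48 = 24, so t(700) = t(28) = 24.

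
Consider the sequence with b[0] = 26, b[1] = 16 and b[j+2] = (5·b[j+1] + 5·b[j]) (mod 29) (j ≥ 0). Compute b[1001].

4

We have b[0] = 26; b[1] = 16; b[2] = 7; b[3] = 28; b[4] = 1; b[5] = 0; b[6] = 5; b[7] = 25; b[8] = 5; b[9] = 5; b[10] = 21; b[11] = 14; b[12] = 1; b[13] = 17; b[14] = 3; b[15] = 13; b[16] = 22; b[17] = 1; b[18] = 28; b[19] = 0; b[20] = 24; b[21] = 4; b[22] = 24; b[23] = 24; b[24] = 8; b[25] = 15; b[26] = 28; b[27] = 12; b[28] = 26; b[29] = 16.
Since (b[28], b[29]) = (b[0], b[1]) = (26, 16) (two consecutive terms determine the rest), the sequence is periodic with period 28.
So b[1001] = b[0 + ((1001-0) mod 28)] = b[21] = 4.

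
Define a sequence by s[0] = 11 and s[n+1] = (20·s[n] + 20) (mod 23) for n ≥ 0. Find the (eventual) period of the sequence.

22

Listing terms: s[0] = 11; s[1] = 10; s[2] = 13; s[3] = 4; s[4] = 8; s[5] = 19; s[6] = 9; s[7] = 16; s[8] = 18; s[9] = 12; s[10] = 7; s[11] = 22; s[12] = 0; s[13] = 20; s[14] = 6; s[15] = 2; s[16] = 14; s[17] = 1; s[18] = 17; s[19] = 15; s[20] = 21; s[21] = 3; s[22] = 11.
Since s[22] = s[0] = 11, the sequence is periodic with period 22.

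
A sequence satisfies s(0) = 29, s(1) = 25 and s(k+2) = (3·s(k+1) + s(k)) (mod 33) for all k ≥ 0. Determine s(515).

7

Listing terms: s(0) = 29; s(1) = 25; s(2) = 5; s(3) = 7; s(4) = 26; s(5) = 19; s(6) = 17; s(7) = 4; s(8) = 29; s(9) = 25.
The sequence repeats with period 8.
So s(515) = s(0 + ((515-0) mod 8)) = s(3) = 7.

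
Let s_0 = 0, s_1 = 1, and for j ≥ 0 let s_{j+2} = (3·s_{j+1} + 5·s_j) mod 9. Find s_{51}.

5

s_0 = 0,  s_1 = 1,  s_2 = 3,  s_3 = 5,  s_4 = 3,  s_5 = 7,  s_6 = 0,  s_7 = 8,  s_8 = 6,  s_9 = 4,  s_{10} = 6,  s_{11} = 2,  s_{12} = 0,  s_{13} = 1.
The sequence repeats with period 12.
So s_{51} = s_{0 + ((51-0) mod 12)} = s_3 = 5.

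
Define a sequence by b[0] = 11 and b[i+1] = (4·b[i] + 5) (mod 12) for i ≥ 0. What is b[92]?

9

We have b[0] = 11, b[1] = 1, b[2] = 9, b[3] = 5, b[4] = 1.
Since b[4] = b[1] = 1, the sequence is eventually periodic: after a pre-period of length 1 it cycles with period 3.
For i ≥ 1, b[i] depends only on (i - 1) mod 3. (92 - 1) mod 3 = 1, so b[92] = b[2] = 9.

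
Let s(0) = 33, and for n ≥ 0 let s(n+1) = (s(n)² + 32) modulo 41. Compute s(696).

Computing terms: s(0) = 33; s(1) = 14; s(2) = 23; s(3) = 28; s(4) = 37; s(5) = 7; s(6) = 40; s(7) = 33.
Since s(7) = s(0) = 33, the sequence is periodic with period 7.
So s(696) = s(0 + ((696-0) mod 7)) = s(3) = 28.

28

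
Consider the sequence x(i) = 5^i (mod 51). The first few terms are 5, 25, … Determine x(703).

Computing terms: x(1) = 5,  x(2) = 25,  x(3) = 23,  x(4) = 13,  x(5) = 14,  x(6) = 19,  x(7) = 44,  x(8) = 16,  x(9) = 29,  x(10) = 43,  x(11) = 11,  x(12) = 4,  x(13) = 20,  x(14) = 49,  x(15) = 41,  x(16) = 1,  x(17) = 5.
Since x(17) = x(1) = 5, the sequence is periodic with period 16.
(703 - 1) mod 16 = 14, so x(703) = x(15) = 41.

41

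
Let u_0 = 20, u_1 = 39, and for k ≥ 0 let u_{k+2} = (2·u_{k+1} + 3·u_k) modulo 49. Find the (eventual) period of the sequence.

Listing terms: u_0 = 20; u_1 = 39; u_2 = 40; u_3 = 1; u_4 = 24; u_5 = 2; u_6 = 27; u_7 = 11; u_8 = 5; u_9 = 43; u_{10} = 3; u_{11} = 37; u_{12} = 34; u_{13} = 32; u_{14} = 19; u_{15} = 36; u_{16} = 31; u_{17} = 23; u_{18} = 41; u_{19} = 4; u_{20} = 33; u_{21} = 29; u_{22} = 10; u_{23} = 9; u_{24} = 48; u_{25} = 25; u_{26} = 47; u_{27} = 22; u_{28} = 38; u_{29} = 44; u_{30} = 6; u_{31} = 46; u_{32} = 12; u_{33} = 15; u_{34} = 17; u_{35} = 30; u_{36} = 13; u_{37} = 18; u_{38} = 26; u_{39} = 8; u_{40} = 45; u_{41} = 16; u_{42} = 20; u_{43} = 39.
The sequence repeats with period 42.

42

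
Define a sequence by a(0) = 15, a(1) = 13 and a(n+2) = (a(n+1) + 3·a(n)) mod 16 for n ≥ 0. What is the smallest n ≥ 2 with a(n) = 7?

We have a(0) = 15; a(1) = 13; a(2) = 10; a(3) = 1; a(4) = 15; a(5) = 2; a(6) = 15; a(7) = 5; a(8) = 2; a(9) = 1; a(10) = 7; a(11) = 10; a(12) = 15; a(13) = 13.
Since (a(12), a(13)) = (a(0), a(1)) = (15, 13) (two consecutive terms determine the rest), the sequence is periodic with period 12.
The value 7 first appears (with n ≥ 2) at a(10).

10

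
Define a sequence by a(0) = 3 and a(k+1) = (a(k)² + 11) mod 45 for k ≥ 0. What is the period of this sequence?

6

a(0) = 3; a(1) = 20; a(2) = 6; a(3) = 2; a(4) = 15; a(5) = 11; a(6) = 42; a(7) = 20.
Since a(7) = a(1) = 20, the sequence is eventually periodic: after a pre-period of length 1 it cycles with period 6.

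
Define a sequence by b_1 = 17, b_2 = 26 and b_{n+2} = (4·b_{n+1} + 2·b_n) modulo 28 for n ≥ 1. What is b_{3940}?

16

Listing terms: b_1 = 17,  b_2 = 26,  b_3 = 26,  b_4 = 16,  b_5 = 4,  b_6 = 20,  b_7 = 4,  b_8 = 0,  b_9 = 8,  b_{10} = 4,  b_{11} = 4,  b_{12} = 24,  b_{13} = 20,  b_{14} = 16,  b_{15} = 20,  b_{16} = 0,  b_{17} = 12,  b_{18} = 20,  b_{19} = 20,  b_{20} = 8,  b_{21} = 16,  b_{22} = 24,  b_{23} = 16,  b_{24} = 0,  b_{25} = 4,  b_{26} = 16,  b_{27} = 16,  b_{28} = 12,  b_{29} = 24,  b_{30} = 8,  b_{31} = 24,  b_{32} = 0,  b_{33} = 20,  b_{34} = 24,  b_{35} = 24,  b_{36} = 4,  b_{37} = 8,  b_{38} = 12,  b_{39} = 8,  b_{40} = 0,  b_{41} = 16,  b_{42} = 8,  b_{43} = 8,  b_{44} = 20,  b_{45} = 12,  b_{46} = 4,  b_{47} = 12,  b_{48} = 0,  b_{49} = 24,  b_{50} = 12,  b_{51} = 12,  b_{52} = 16,  b_{53} = 4.
Since (b_{52}, b_{53}) = (b_4, b_5) = (16, 4) (two consecutive terms determine the rest), the sequence is eventually periodic: after a pre-period of length 3 it cycles with period 48.
For n ≥ 4, b_n depends only on (n - 4) mod 48. (3940 - 4) mod 48 = 0, so b_{3940} = b_4 = 16.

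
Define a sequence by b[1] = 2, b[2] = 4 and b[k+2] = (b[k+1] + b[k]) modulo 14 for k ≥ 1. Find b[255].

0

Listing terms: b[1] = 2, b[2] = 4, b[3] = 6, b[4] = 10, b[5] = 2, b[6] = 12, b[7] = 0, b[8] = 12, b[9] = 12, b[10] = 10, b[11] = 8, b[12] = 4, b[13] = 12, b[14] = 2, b[15] = 0, b[16] = 2, b[17] = 2, b[18] = 4.
Since (b[17], b[18]) = (b[1], b[2]) = (2, 4) (two consecutive terms determine the rest), the sequence is periodic with period 16.
So b[255] = b[1 + ((255-1) mod 16)] = b[15] = 0.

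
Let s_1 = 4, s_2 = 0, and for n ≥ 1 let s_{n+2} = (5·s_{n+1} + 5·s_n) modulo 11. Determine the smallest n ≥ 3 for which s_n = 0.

12

Listing terms: s_1 = 4,  s_2 = 0,  s_3 = 9,  s_4 = 1,  s_5 = 6,  s_6 = 2,  s_7 = 7,  s_8 = 1,  s_9 = 7,  s_{10} = 7,  s_{11} = 4,  s_{12} = 0.
The sequence repeats with period 10.
The value 0 next appears (with n ≥ 3) at s_{12}.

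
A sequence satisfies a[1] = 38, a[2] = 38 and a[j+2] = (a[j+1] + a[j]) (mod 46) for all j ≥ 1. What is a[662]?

Listing terms: a[1] = 38; a[2] = 38; a[3] = 30; a[4] = 22; a[5] = 6; a[6] = 28; a[7] = 34; a[8] = 16; a[9] = 4; a[10] = 20; a[11] = 24; a[12] = 44; a[13] = 22; a[14] = 20; a[15] = 42; a[16] = 16; a[17] = 12; a[18] = 28; a[19] = 40; a[20] = 22; a[21] = 16; a[22] = 38; a[23] = 8; a[24] = 0; a[25] = 8; a[26] = 8; a[27] = 16; a[28] = 24; a[29] = 40; a[30] = 18; a[31] = 12; a[32] = 30; a[33] = 42; a[34] = 26; a[35] = 22; a[36] = 2; a[37] = 24; a[38] = 26; a[39] = 4; a[40] = 30; a[41] = 34; a[42] = 18; a[43] = 6; a[44] = 24; a[45] = 30; a[46] = 8; a[47] = 38; a[48] = 0; a[49] = 38; a[50] = 38.
The sequence repeats with period 48.
So a[662] = a[1 + ((662-1) mod 48)] = a[38] = 26.

26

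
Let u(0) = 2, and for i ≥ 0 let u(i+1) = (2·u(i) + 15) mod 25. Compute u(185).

4

Computing terms: u(0) = 2,  u(1) = 19,  u(2) = 3,  u(3) = 21,  u(4) = 7,  u(5) = 4,  u(6) = 23,  u(7) = 11,  u(8) = 12,  u(9) = 14,  u(10) = 18,  u(11) = 1,  u(12) = 17,  u(13) = 24,  u(14) = 13,  u(15) = 16,  u(16) = 22,  u(17) = 9,  u(18) = 8,  u(19) = 6,  u(20) = 2.
The sequence repeats with period 20.
(185 - 0) mod 20 = 5, so u(185) = u(5) = 4.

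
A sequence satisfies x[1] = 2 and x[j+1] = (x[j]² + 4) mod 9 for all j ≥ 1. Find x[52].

2

x[1] = 2,  x[2] = 8,  x[3] = 5,  x[4] = 2.
Since x[4] = x[1] = 2, the sequence is periodic with period 3.
(52 - 1) mod 3 = 0, so x[52] = x[1] = 2.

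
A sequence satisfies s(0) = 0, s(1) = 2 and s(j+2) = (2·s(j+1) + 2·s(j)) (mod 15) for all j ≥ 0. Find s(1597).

Listing terms: s(0) = 0, s(1) = 2, s(2) = 4, s(3) = 12, s(4) = 2, s(5) = 13, s(6) = 0, s(7) = 11, s(8) = 7, s(9) = 6, s(10) = 11, s(11) = 4, s(12) = 0, s(13) = 8, s(14) = 1, s(15) = 3, s(16) = 8, s(17) = 7, s(18) = 0, s(19) = 14, s(20) = 13, s(21) = 9, s(22) = 14, s(23) = 1, s(24) = 0, s(25) = 2.
The sequence repeats with period 24.
(1597 - 0) mod 24 = 13, so s(1597) = s(13) = 8.

8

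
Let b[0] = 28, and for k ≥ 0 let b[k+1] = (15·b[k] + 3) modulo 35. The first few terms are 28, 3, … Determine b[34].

b[0] = 28; b[1] = 3; b[2] = 13; b[3] = 23; b[4] = 33; b[5] = 8; b[6] = 18; b[7] = 28.
The sequence repeats with period 7.
So b[34] = b[0 + ((34-0) mod 7)] = b[6] = 18.

18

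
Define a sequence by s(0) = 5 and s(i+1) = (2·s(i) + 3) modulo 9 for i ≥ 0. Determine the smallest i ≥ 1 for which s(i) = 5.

Computing terms: s(0) = 5,  s(1) = 4,  s(2) = 2,  s(3) = 7,  s(4) = 8,  s(5) = 1,  s(6) = 5.
Since s(6) = s(0) = 5, the sequence is periodic with period 6.
The value 5 next appears (with i ≥ 1) at s(6).

6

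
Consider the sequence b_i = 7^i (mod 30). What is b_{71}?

b_1 = 7; b_2 = 19; b_3 = 13; b_4 = 1; b_5 = 7.
Since b_5 = b_1 = 7, the sequence is periodic with period 4.
So b_{71} = b_{1 + ((71-1) mod 4)} = b_3 = 13.

13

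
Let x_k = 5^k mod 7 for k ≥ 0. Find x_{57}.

6

Listing terms: x_0 = 1, x_1 = 5, x_2 = 4, x_3 = 6, x_4 = 2, x_5 = 3, x_6 = 1.
The sequence repeats with period 6.
(57 - 0) mod 6 = 3, so x_{57} = x_3 = 6.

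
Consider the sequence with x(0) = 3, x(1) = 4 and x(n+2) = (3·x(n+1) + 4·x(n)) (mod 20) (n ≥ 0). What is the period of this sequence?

10

x(0) = 3; x(1) = 4; x(2) = 4; x(3) = 8; x(4) = 0; x(5) = 12; x(6) = 16; x(7) = 16; x(8) = 12; x(9) = 0; x(10) = 8; x(11) = 4; x(12) = 4.
Since (x(11), x(12)) = (x(1), x(2)) = (4, 4) (two consecutive terms determine the rest), the sequence is eventually periodic: after a pre-period of length 1 it cycles with period 10.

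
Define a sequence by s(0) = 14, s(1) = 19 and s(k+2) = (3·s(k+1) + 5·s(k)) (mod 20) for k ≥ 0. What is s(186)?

s(0) = 14, s(1) = 19, s(2) = 7, s(3) = 16, s(4) = 3, s(5) = 9, s(6) = 2, s(7) = 11, s(8) = 3, s(9) = 4, s(10) = 7, s(11) = 1, s(12) = 18, s(13) = 19, s(14) = 7.
Since (s(13), s(14)) = (s(1), s(2)) = (19, 7) (two consecutive terms determine the rest), the sequence is eventually periodic: after a pre-period of length 1 it cycles with period 12.
For k ≥ 1, s(k) depends only on (k - 1) mod 12. (186 - 1) mod 12 = 5, so s(186) = s(6) = 2.

2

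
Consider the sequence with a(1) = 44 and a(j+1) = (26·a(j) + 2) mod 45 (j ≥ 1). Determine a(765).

17

Computing terms: a(1) = 44,  a(2) = 21,  a(3) = 8,  a(4) = 30,  a(5) = 17,  a(6) = 39,  a(7) = 26,  a(8) = 3,  a(9) = 35,  a(10) = 12,  a(11) = 44.
The sequence repeats with period 10.
So a(765) = a(1 + ((765-1) mod 10)) = a(5) = 17.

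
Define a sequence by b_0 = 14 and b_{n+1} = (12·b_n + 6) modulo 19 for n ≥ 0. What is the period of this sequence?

6

We have b_0 = 14, b_1 = 3, b_2 = 4, b_3 = 16, b_4 = 8, b_5 = 7, b_6 = 14.
Since b_6 = b_0 = 14, the sequence is periodic with period 6.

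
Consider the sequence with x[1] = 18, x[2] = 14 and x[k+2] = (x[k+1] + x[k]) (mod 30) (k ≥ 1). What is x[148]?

x[1] = 18, x[2] = 14, x[3] = 2, x[4] = 16, x[5] = 18, x[6] = 4, x[7] = 22, x[8] = 26, x[9] = 18, x[10] = 14.
Since (x[9], x[10]) = (x[1], x[2]) = (18, 14) (two consecutive terms determine the rest), the sequence is periodic with period 8.
So x[148] = x[1 + ((148-1) mod 8)] = x[4] = 16.

16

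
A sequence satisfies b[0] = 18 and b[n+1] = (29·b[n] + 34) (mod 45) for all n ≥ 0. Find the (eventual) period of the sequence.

Listing terms: b[0] = 18,  b[1] = 16,  b[2] = 3,  b[3] = 31,  b[4] = 33,  b[5] = 1,  b[6] = 18.
The sequence repeats with period 6.

6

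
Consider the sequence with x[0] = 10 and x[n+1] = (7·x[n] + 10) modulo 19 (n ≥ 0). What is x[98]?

x[0] = 10,  x[1] = 4,  x[2] = 0,  x[3] = 10.
Since x[3] = x[0] = 10, the sequence is periodic with period 3.
(98 - 0) mod 3 = 2, so x[98] = x[2] = 0.

0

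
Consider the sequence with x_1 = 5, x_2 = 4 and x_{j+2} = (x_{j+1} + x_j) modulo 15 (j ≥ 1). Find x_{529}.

14

x_1 = 5, x_2 = 4, x_3 = 9, x_4 = 13, x_5 = 7, x_6 = 5, x_7 = 12, x_8 = 2, x_9 = 14, x_{10} = 1, x_{11} = 0, x_{12} = 1, x_{13} = 1, x_{14} = 2, x_{15} = 3, x_{16} = 5, x_{17} = 8, x_{18} = 13, x_{19} = 6, x_{20} = 4, x_{21} = 10, x_{22} = 14, x_{23} = 9, x_{24} = 8, x_{25} = 2, x_{26} = 10, x_{27} = 12, x_{28} = 7, x_{29} = 4, x_{30} = 11, x_{31} = 0, x_{32} = 11, x_{33} = 11, x_{34} = 7, x_{35} = 3, x_{36} = 10, x_{37} = 13, x_{38} = 8, x_{39} = 6, x_{40} = 14, x_{41} = 5, x_{42} = 4.
The sequence repeats with period 40.
So x_{529} = x_{1 + ((529-1) mod 40)} = x_9 = 14.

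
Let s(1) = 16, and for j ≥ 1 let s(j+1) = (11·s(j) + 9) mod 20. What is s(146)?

Listing terms: s(1) = 16,  s(2) = 5,  s(3) = 4,  s(4) = 13,  s(5) = 12,  s(6) = 1,  s(7) = 0,  s(8) = 9,  s(9) = 8,  s(10) = 17,  s(11) = 16.
The sequence repeats with period 10.
(146 - 1) mod 10 = 5, so s(146) = s(6) = 1.

1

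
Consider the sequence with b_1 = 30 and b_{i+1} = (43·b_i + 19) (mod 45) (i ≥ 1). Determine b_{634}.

Listing terms: b_1 = 30,  b_2 = 4,  b_3 = 11,  b_4 = 42,  b_5 = 25,  b_6 = 14,  b_7 = 36,  b_8 = 37,  b_9 = 35,  b_{10} = 39,  b_{11} = 31,  b_{12} = 2,  b_{13} = 15,  b_{14} = 34,  b_{15} = 41,  b_{16} = 27,  b_{17} = 10,  b_{18} = 44,  b_{19} = 21,  b_{20} = 22,  b_{21} = 20,  b_{22} = 24,  b_{23} = 16,  b_{24} = 32,  b_{25} = 0,  b_{26} = 19,  b_{27} = 26,  b_{28} = 12,  b_{29} = 40,  b_{30} = 29,  b_{31} = 6,  b_{32} = 7,  b_{33} = 5,  b_{34} = 9,  b_{35} = 1,  b_{36} = 17,  b_{37} = 30.
The sequence repeats with period 36.
So b_{634} = b_{1 + ((634-1) mod 36)} = b_{22} = 24.

24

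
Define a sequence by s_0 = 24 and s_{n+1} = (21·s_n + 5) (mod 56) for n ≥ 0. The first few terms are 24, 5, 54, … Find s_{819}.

Computing terms: s_0 = 24, s_1 = 5, s_2 = 54, s_3 = 19, s_4 = 12, s_5 = 33, s_6 = 26, s_7 = 47, s_8 = 40, s_9 = 5.
Since s_9 = s_1 = 5, the sequence is eventually periodic: after a pre-period of length 1 it cycles with period 8.
For n ≥ 1, s_n depends only on (n - 1) mod 8. (819 - 1) mod 8 = 2, so s_{819} = s_3 = 19.

19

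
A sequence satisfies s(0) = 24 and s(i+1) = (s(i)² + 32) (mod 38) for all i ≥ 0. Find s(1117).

32

We have s(0) = 24,  s(1) = 0,  s(2) = 32,  s(3) = 30,  s(4) = 20,  s(5) = 14,  s(6) = 0.
Since s(6) = s(1) = 0, the sequence is eventually periodic: after a pre-period of length 1 it cycles with period 5.
For i ≥ 1, s(i) depends only on (i - 1) mod 5. (1117 - 1) mod 5 = 1, so s(1117) = s(2) = 32.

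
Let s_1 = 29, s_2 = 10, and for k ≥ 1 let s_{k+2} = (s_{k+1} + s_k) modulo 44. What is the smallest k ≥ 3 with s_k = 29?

31

s_1 = 29; s_2 = 10; s_3 = 39; s_4 = 5; s_5 = 0; s_6 = 5; s_7 = 5; s_8 = 10; s_9 = 15; s_{10} = 25; s_{11} = 40; s_{12} = 21; s_{13} = 17; s_{14} = 38; s_{15} = 11; s_{16} = 5; s_{17} = 16; s_{18} = 21; s_{19} = 37; s_{20} = 14; s_{21} = 7; s_{22} = 21; s_{23} = 28; s_{24} = 5; s_{25} = 33; s_{26} = 38; s_{27} = 27; s_{28} = 21; s_{29} = 4; s_{30} = 25; s_{31} = 29; s_{32} = 10.
The sequence repeats with period 30.
The value 29 next appears (with k ≥ 3) at s_{31}.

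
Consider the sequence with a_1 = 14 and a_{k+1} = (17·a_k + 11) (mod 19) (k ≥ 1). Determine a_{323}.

11

Computing terms: a_1 = 14; a_2 = 2; a_3 = 7; a_4 = 16; a_5 = 17; a_6 = 15; a_7 = 0; a_8 = 11; a_9 = 8; a_{10} = 14.
Since a_{10} = a_1 = 14, the sequence is periodic with period 9.
So a_{323} = a_{1 + ((323-1) mod 9)} = a_8 = 11.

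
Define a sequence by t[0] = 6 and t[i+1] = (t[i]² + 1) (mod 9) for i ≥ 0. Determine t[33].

Listing terms: t[0] = 6; t[1] = 1; t[2] = 2; t[3] = 5; t[4] = 8; t[5] = 2.
Since t[5] = t[2] = 2, the sequence is eventually periodic: after a pre-period of length 2 it cycles with period 3.
For i ≥ 2, t[i] depends only on (i - 2) mod 3. (33 - 2) mod 3 = 1, so t[33] = t[3] = 5.

5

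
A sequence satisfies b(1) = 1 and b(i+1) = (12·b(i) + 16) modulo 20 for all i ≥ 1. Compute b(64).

0

We have b(1) = 1; b(2) = 8; b(3) = 12; b(4) = 0; b(5) = 16; b(6) = 8.
Since b(6) = b(2) = 8, the sequence is eventually periodic: after a pre-period of length 1 it cycles with period 4.
For i ≥ 2, b(i) depends only on (i - 2) mod 4. (64 - 2) mod 4 = 2, so b(64) = b(4) = 0.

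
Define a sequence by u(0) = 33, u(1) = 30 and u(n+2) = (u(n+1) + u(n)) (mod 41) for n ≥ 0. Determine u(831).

25

Listing terms: u(0) = 33, u(1) = 30, u(2) = 22, u(3) = 11, u(4) = 33, u(5) = 3, u(6) = 36, u(7) = 39, u(8) = 34, u(9) = 32, u(10) = 25, u(11) = 16, u(12) = 0, u(13) = 16, u(14) = 16, u(15) = 32, u(16) = 7, u(17) = 39, u(18) = 5, u(19) = 3, u(20) = 8, u(21) = 11, u(22) = 19, u(23) = 30, u(24) = 8, u(25) = 38, u(26) = 5, u(27) = 2, u(28) = 7, u(29) = 9, u(30) = 16, u(31) = 25, u(32) = 0, u(33) = 25, u(34) = 25, u(35) = 9, u(36) = 34, u(37) = 2, u(38) = 36, u(39) = 38, u(40) = 33, u(41) = 30.
Since (u(40), u(41)) = (u(0), u(1)) = (33, 30) (two consecutive terms determine the rest), the sequence is periodic with period 40.
So u(831) = u(0 + ((831-0) mod 40)) = u(31) = 25.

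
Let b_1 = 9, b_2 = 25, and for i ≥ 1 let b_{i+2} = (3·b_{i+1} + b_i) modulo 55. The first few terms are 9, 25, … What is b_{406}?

Computing terms: b_1 = 9,  b_2 = 25,  b_3 = 29,  b_4 = 2,  b_5 = 35,  b_6 = 52,  b_7 = 26,  b_8 = 20,  b_9 = 31,  b_{10} = 3,  b_{11} = 40,  b_{12} = 13,  b_{13} = 24,  b_{14} = 30,  b_{15} = 4,  b_{16} = 42,  b_{17} = 20,  b_{18} = 47,  b_{19} = 51,  b_{20} = 35,  b_{21} = 46,  b_{22} = 8,  b_{23} = 15,  b_{24} = 53,  b_{25} = 9,  b_{26} = 25.
The sequence repeats with period 24.
(406 - 1) mod 24 = 21, so b_{406} = b_{22} = 8.

8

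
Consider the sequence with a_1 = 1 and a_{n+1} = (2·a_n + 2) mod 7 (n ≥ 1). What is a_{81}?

Listing terms: a_1 = 1,  a_2 = 4,  a_3 = 3,  a_4 = 1.
The sequence repeats with period 3.
(81 - 1) mod 3 = 2, so a_{81} = a_3 = 3.

3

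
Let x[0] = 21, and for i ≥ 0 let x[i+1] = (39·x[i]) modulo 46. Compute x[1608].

Listing terms: x[0] = 21, x[1] = 37, x[2] = 17, x[3] = 19, x[4] = 5, x[5] = 11, x[6] = 15, x[7] = 33, x[8] = 45, x[9] = 7, x[10] = 43, x[11] = 21.
Since x[11] = x[0] = 21, the sequence is periodic with period 11.
(1608 - 0) mod 11 = 2, so x[1608] = x[2] = 17.

17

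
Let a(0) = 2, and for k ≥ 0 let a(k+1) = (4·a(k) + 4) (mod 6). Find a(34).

0

Listing terms: a(0) = 2,  a(1) = 0,  a(2) = 4,  a(3) = 2.
The sequence repeats with period 3.
(34 - 0) mod 3 = 1, so a(34) = a(1) = 0.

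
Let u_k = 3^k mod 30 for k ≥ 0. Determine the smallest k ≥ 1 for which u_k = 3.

1

We have u_0 = 1, u_1 = 3, u_2 = 9, u_3 = 27, u_4 = 21, u_5 = 3.
Since u_5 = u_1 = 3, the sequence is eventually periodic: after a pre-period of length 1 it cycles with period 4.
The value 3 first appears (with k ≥ 1) at u_1.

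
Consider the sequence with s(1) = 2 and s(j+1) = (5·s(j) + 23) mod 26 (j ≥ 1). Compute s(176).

Computing terms: s(1) = 2, s(2) = 7, s(3) = 6, s(4) = 1, s(5) = 2.
Since s(5) = s(1) = 2, the sequence is periodic with period 4.
(176 - 1) mod 4 = 3, so s(176) = s(4) = 1.

1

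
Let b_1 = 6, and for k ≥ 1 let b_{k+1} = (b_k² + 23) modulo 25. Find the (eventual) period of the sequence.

We have b_1 = 6,  b_2 = 9,  b_3 = 4,  b_4 = 14,  b_5 = 19,  b_6 = 9.
Since b_6 = b_2 = 9, the sequence is eventually periodic: after a pre-period of length 1 it cycles with period 4.

4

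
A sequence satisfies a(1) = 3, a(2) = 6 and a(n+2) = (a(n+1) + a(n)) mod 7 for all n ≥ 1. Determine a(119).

0

We have a(1) = 3, a(2) = 6, a(3) = 2, a(4) = 1, a(5) = 3, a(6) = 4, a(7) = 0, a(8) = 4, a(9) = 4, a(10) = 1, a(11) = 5, a(12) = 6, a(13) = 4, a(14) = 3, a(15) = 0, a(16) = 3, a(17) = 3, a(18) = 6.
Since (a(17), a(18)) = (a(1), a(2)) = (3, 6) (two consecutive terms determine the rest), the sequence is periodic with period 16.
So a(119) = a(1 + ((119-1) mod 16)) = a(7) = 0.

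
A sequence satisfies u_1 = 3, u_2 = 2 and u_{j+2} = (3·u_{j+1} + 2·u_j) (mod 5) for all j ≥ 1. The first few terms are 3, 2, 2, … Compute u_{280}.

u_1 = 3,  u_2 = 2,  u_3 = 2,  u_4 = 0,  u_5 = 4,  u_6 = 2,  u_7 = 4,  u_8 = 1,  u_9 = 1,  u_{10} = 0,  u_{11} = 2,  u_{12} = 1,  u_{13} = 2,  u_{14} = 3,  u_{15} = 3,  u_{16} = 0,  u_{17} = 1,  u_{18} = 3,  u_{19} = 1,  u_{20} = 4,  u_{21} = 4,  u_{22} = 0,  u_{23} = 3,  u_{24} = 4,  u_{25} = 3,  u_{26} = 2.
Since (u_{25}, u_{26}) = (u_1, u_2) = (3, 2) (two consecutive terms determine the rest), the sequence is periodic with period 24.
(280 - 1) mod 24 = 15, so u_{280} = u_{16} = 0.

0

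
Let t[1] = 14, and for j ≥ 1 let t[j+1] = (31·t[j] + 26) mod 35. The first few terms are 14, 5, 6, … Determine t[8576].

19

Computing terms: t[1] = 14, t[2] = 5, t[3] = 6, t[4] = 2, t[5] = 18, t[6] = 24, t[7] = 0, t[8] = 26, t[9] = 27, t[10] = 23, t[11] = 4, t[12] = 10, t[13] = 21, t[14] = 12, t[15] = 13, t[16] = 9, t[17] = 25, t[18] = 31, t[19] = 7, t[20] = 33, t[21] = 34, t[22] = 30, t[23] = 11, t[24] = 17, t[25] = 28, t[26] = 19, t[27] = 20, t[28] = 16, t[29] = 32, t[30] = 3, t[31] = 14.
Since t[31] = t[1] = 14, the sequence is periodic with period 30.
So t[8576] = t[1 + ((8576-1) mod 30)] = t[26] = 19.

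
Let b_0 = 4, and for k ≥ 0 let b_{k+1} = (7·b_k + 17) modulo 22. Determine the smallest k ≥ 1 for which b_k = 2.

2

b_0 = 4; b_1 = 1; b_2 = 2; b_3 = 9; b_4 = 14; b_5 = 5; b_6 = 8; b_7 = 7; b_8 = 0; b_9 = 17; b_{10} = 4.
The sequence repeats with period 10.
The value 2 first appears (with k ≥ 1) at b_2.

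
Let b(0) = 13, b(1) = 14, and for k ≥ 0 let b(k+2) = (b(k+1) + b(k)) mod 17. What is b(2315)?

b(0) = 13; b(1) = 14; b(2) = 10; b(3) = 7; b(4) = 0; b(5) = 7; b(6) = 7; b(7) = 14; b(8) = 4; b(9) = 1; b(10) = 5; b(11) = 6; b(12) = 11; b(13) = 0; b(14) = 11; b(15) = 11; b(16) = 5; b(17) = 16; b(18) = 4; b(19) = 3; b(20) = 7; b(21) = 10; b(22) = 0; b(23) = 10; b(24) = 10; b(25) = 3; b(26) = 13; b(27) = 16; b(28) = 12; b(29) = 11; b(30) = 6; b(31) = 0; b(32) = 6; b(33) = 6; b(34) = 12; b(35) = 1; b(36) = 13; b(37) = 14.
Since (b(36), b(37)) = (b(0), b(1)) = (13, 14) (two consecutive terms determine the rest), the sequence is periodic with period 36.
(2315 - 0) mod 36 = 11, so b(2315) = b(11) = 6.

6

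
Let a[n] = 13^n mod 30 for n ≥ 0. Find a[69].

13

We have a[0] = 1,  a[1] = 13,  a[2] = 19,  a[3] = 7,  a[4] = 1.
The sequence repeats with period 4.
(69 - 0) mod 4 = 1, so a[69] = a[1] = 13.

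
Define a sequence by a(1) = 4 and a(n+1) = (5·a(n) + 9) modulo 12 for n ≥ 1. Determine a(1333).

4

Listing terms: a(1) = 4, a(2) = 5, a(3) = 10, a(4) = 11, a(5) = 4.
The sequence repeats with period 4.
So a(1333) = a(1 + ((1333-1) mod 4)) = a(1) = 4.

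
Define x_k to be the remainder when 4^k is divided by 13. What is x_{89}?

10

We have x_0 = 1,  x_1 = 4,  x_2 = 3,  x_3 = 12,  x_4 = 9,  x_5 = 10,  x_6 = 1.
Since x_6 = x_0 = 1, the sequence is periodic with period 6.
(89 - 0) mod 6 = 5, so x_{89} = x_5 = 10.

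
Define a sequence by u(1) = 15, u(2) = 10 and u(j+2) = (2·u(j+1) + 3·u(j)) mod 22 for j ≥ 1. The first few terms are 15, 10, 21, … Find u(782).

Listing terms: u(1) = 15, u(2) = 10, u(3) = 21, u(4) = 6, u(5) = 9, u(6) = 14, u(7) = 11, u(8) = 20, u(9) = 7, u(10) = 8, u(11) = 15, u(12) = 10.
The sequence repeats with period 10.
So u(782) = u(1 + ((782-1) mod 10)) = u(2) = 10.

10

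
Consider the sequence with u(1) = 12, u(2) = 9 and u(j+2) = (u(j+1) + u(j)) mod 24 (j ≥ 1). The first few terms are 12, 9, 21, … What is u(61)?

12

We have u(1) = 12, u(2) = 9, u(3) = 21, u(4) = 6, u(5) = 3, u(6) = 9, u(7) = 12, u(8) = 21, u(9) = 9, u(10) = 6, u(11) = 15, u(12) = 21, u(13) = 12, u(14) = 9.
The sequence repeats with period 12.
So u(61) = u(1 + ((61-1) mod 12)) = u(1) = 12.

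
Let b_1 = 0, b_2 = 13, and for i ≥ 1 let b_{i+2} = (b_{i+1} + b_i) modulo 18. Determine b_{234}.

We have b_1 = 0; b_2 = 13; b_3 = 13; b_4 = 8; b_5 = 3; b_6 = 11; b_7 = 14; b_8 = 7; b_9 = 3; b_{10} = 10; b_{11} = 13; b_{12} = 5; b_{13} = 0; b_{14} = 5; b_{15} = 5; b_{16} = 10; b_{17} = 15; b_{18} = 7; b_{19} = 4; b_{20} = 11; b_{21} = 15; b_{22} = 8; b_{23} = 5; b_{24} = 13; b_{25} = 0; b_{26} = 13.
Since (b_{25}, b_{26}) = (b_1, b_2) = (0, 13) (two consecutive terms determine the rest), the sequence is periodic with period 24.
So b_{234} = b_{1 + ((234-1) mod 24)} = b_{18} = 7.

7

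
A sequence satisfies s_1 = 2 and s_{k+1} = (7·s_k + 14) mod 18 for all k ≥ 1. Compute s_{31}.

Listing terms: s_1 = 2, s_2 = 10, s_3 = 12, s_4 = 8, s_5 = 16, s_6 = 0, s_7 = 14, s_8 = 4, s_9 = 6, s_{10} = 2.
Since s_{10} = s_1 = 2, the sequence is periodic with period 9.
So s_{31} = s_{1 + ((31-1) mod 9)} = s_4 = 8.

8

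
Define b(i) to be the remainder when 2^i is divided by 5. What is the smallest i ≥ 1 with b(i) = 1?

We have b(0) = 1, b(1) = 2, b(2) = 4, b(3) = 3, b(4) = 1.
The sequence repeats with period 4.
The value 1 next appears (with i ≥ 1) at b(4).

4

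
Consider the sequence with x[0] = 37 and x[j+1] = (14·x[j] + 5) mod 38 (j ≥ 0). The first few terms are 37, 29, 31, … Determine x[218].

Listing terms: x[0] = 37,  x[1] = 29,  x[2] = 31,  x[3] = 21,  x[4] = 33,  x[5] = 11,  x[6] = 7,  x[7] = 27,  x[8] = 3,  x[9] = 9,  x[10] = 17,  x[11] = 15,  x[12] = 25,  x[13] = 13,  x[14] = 35,  x[15] = 1,  x[16] = 19,  x[17] = 5,  x[18] = 37.
The sequence repeats with period 18.
So x[218] = x[0 + ((218-0) mod 18)] = x[2] = 31.

31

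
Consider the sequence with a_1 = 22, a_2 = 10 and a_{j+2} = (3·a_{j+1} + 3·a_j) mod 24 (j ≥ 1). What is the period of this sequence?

Listing terms: a_1 = 22,  a_2 = 10,  a_3 = 0,  a_4 = 6,  a_5 = 18,  a_6 = 0,  a_7 = 6.
Since (a_6, a_7) = (a_3, a_4) = (0, 6) (two consecutive terms determine the rest), the sequence is eventually periodic: after a pre-period of length 2 it cycles with period 3.

3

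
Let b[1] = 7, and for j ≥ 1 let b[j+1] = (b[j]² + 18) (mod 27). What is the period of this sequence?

6

Computing terms: b[1] = 7; b[2] = 13; b[3] = 25; b[4] = 22; b[5] = 16; b[6] = 4; b[7] = 7.
The sequence repeats with period 6.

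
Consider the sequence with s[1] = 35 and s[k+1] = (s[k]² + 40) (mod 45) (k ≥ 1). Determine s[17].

5

s[1] = 35, s[2] = 5, s[3] = 20, s[4] = 35.
Since s[4] = s[1] = 35, the sequence is periodic with period 3.
So s[17] = s[1 + ((17-1) mod 3)] = s[2] = 5.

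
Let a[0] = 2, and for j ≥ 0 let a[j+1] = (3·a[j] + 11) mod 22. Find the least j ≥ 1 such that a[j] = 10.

8

Computing terms: a[0] = 2, a[1] = 17, a[2] = 18, a[3] = 21, a[4] = 8, a[5] = 13, a[6] = 6, a[7] = 7, a[8] = 10, a[9] = 19, a[10] = 2.
The sequence repeats with period 10.
The value 10 first appears (with j ≥ 1) at a[8].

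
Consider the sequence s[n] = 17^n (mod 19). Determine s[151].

5

Computing terms: s[1] = 17, s[2] = 4, s[3] = 11, s[4] = 16, s[5] = 6, s[6] = 7, s[7] = 5, s[8] = 9, s[9] = 1, s[10] = 17.
The sequence repeats with period 9.
So s[151] = s[1 + ((151-1) mod 9)] = s[7] = 5.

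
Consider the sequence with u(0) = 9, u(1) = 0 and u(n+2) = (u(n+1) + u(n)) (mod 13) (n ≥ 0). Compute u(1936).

Computing terms: u(0) = 9; u(1) = 0; u(2) = 9; u(3) = 9; u(4) = 5; u(5) = 1; u(6) = 6; u(7) = 7; u(8) = 0; u(9) = 7; u(10) = 7; u(11) = 1; u(12) = 8; u(13) = 9; u(14) = 4; u(15) = 0; u(16) = 4; u(17) = 4; u(18) = 8; u(19) = 12; u(20) = 7; u(21) = 6; u(22) = 0; u(23) = 6; u(24) = 6; u(25) = 12; u(26) = 5; u(27) = 4; u(28) = 9; u(29) = 0.
Since (u(28), u(29)) = (u(0), u(1)) = (9, 0) (two consecutive terms determine the rest), the sequence is periodic with period 28.
So u(1936) = u(0 + ((1936-0) mod 28)) = u(4) = 5.

5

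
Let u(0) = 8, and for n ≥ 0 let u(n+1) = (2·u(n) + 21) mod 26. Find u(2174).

17

We have u(0) = 8, u(1) = 11, u(2) = 17, u(3) = 3, u(4) = 1, u(5) = 23, u(6) = 15, u(7) = 25, u(8) = 19, u(9) = 7, u(10) = 9, u(11) = 13, u(12) = 21, u(13) = 11.
Since u(13) = u(1) = 11, the sequence is eventually periodic: after a pre-period of length 1 it cycles with period 12.
For n ≥ 1, u(n) depends only on (n - 1) mod 12. (2174 - 1) mod 12 = 1, so u(2174) = u(2) = 17.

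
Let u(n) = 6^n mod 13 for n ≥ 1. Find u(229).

We have u(1) = 6; u(2) = 10; u(3) = 8; u(4) = 9; u(5) = 2; u(6) = 12; u(7) = 7; u(8) = 3; u(9) = 5; u(10) = 4; u(11) = 11; u(12) = 1; u(13) = 6.
Since u(13) = u(1) = 6, the sequence is periodic with period 12.
So u(229) = u(1 + ((229-1) mod 12)) = u(1) = 6.

6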